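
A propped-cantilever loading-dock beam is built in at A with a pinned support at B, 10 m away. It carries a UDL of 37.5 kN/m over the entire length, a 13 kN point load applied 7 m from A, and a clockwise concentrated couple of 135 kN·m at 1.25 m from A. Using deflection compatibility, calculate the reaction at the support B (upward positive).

Remove the prop at B; the released (primary) structure is a cantilever built in at A.
Free-end deflection of the primary structure under the applied loading (downward +):
  UDL 37.5: wL⁴/(8EI) = 46875/EI
  point load 13 at a = 7: Pa²(3L − a)/(6EI) = 2442/EI
  clockwise couple 135 at a = 1.25: M₀a(2L − a)/(2EI) = 1582/EI
  δ_0 = 50899/EI
Tip deflection under a unit load at B: L³/(3EI) = 333.3/EI.
The prop prevents deflection at B: R_B = δ_0/δ_{BB} = 50899/333.3 = 152.7 kN.

R_B = 152.7 kN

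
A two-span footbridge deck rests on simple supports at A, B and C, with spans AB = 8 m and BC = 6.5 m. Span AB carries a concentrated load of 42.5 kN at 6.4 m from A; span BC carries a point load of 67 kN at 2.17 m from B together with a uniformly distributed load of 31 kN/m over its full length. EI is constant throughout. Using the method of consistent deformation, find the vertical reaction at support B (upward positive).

R_B = 217.5 kN

Release continuity at B by inserting a hinge; the redundant is the internal moment M_B. The primary structure is two simply-supported spans AB and BC.
End slopes at the hinge B, treating each span as simply supported:
  span AB: point load 42.5 at a = 6.4: Pab(L + a)/(6LEI) = 130.6/EI
  span BC: point load 67 at a = 2.17: Pab(L + b)/(6LEI) = 174.8/EI
  span BC: UDL 31: wL³/(24EI) = 354.7/EI
  relative rotation θ_0 = (130.6 + 529.5)/EI = 660.1/EI
A unit hogging moment at B produces rotation L₁/(3EI) + L₂/(3EI) = 4.833/EI.
Compatibility: M_B·(L₁+L₂)/(3EI) = θ_0, giving M_B = 136.6 kN·m (hogging).
Span AB, ΣM about A with M_B applied at B: R_B^{AB}·8 = 272 + 136.6, so R_B^{AB} = 51.07 kN and R_A = 42.5 − 51.07 = -8.572 kN.
Span BC, ΣM about C: R_B^{BC}·6.5 = 945 + 136.6, so R_B^{BC} = 166.4 kN and R_C = 268.5 − 166.4 = 102.1 kN.
R_B = 51.07 + 166.4 = 217.5 kN.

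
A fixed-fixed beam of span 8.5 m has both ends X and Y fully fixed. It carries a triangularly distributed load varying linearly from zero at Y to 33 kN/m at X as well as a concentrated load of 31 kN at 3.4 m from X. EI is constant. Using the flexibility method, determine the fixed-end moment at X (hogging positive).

Take the two fixed-end moments M_X, M_Y as redundants; the released structure is the simple span XY.
End rotations of the released simple span under the applied load (×1/EI):
  at X: triangular load, peak 33: w₀L³/(45EI) = 450.4/EI
  at Y: triangular load, peak 33: 7w₀L³/(360EI) = 394.1/EI
  at X: point load 31 at a = 3.4: Pab(L + b)/(6LEI) = 143.3/EI
  at Y: point load 31 at a = 3.4: Pab(L + a)/(6LEI) = 125.4/EI
  θ_X0 = 593.7/EI,  θ_Y0 = 519.5/EI
Flexibility coefficients: a unit moment at one end gives L/(3EI) there and L/(6EI) at the far end, so f₁₁ = f₂₂ = 2.833/EI and f₁₂ = f₂₁ = 1.417/EI.
Compatibility — zero rotation at each built-in end:
  2.833 M_X + 1.417 M_Y = 593.7
  1.417 M_X + 2.833 M_Y = 519.5
Solving the pair gives M_X = 157.2 kN·m and M_Y = 104.8 kN·m (hogging).

M_X = 157.2 kN·m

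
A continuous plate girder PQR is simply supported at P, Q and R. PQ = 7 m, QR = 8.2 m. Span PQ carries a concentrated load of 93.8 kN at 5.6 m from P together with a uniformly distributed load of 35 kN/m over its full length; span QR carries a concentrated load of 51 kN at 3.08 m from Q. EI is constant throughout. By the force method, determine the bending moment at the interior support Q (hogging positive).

M_Q = 185.2 kN·m

Insert a hinge at Q; M_Q is the redundant, and each span becomes simply supported.
Discontinuity in slope at Q on the released structure — sum the simple-span end rotations:
  span PQ: point load 93.8 at a = 5.6: Pab(L + a)/(6LEI) = 220.6/EI
  span PQ: UDL 35: wL³/(24EI) = 500.2/EI
  span QR: point load 51 at a = 3.08: Pab(L + b)/(6LEI) = 217.7/EI
  relative rotation θ_0 = (720.8 + 217.7)/EI = 938.6/EI
A unit hogging moment at Q produces rotation L₁/(3EI) + L₂/(3EI) = 5.067/EI.
Compatibility: M_Q·(L₁+L₂)/(3EI) = θ_0, giving M_Q = 185.2 kN·m (hogging).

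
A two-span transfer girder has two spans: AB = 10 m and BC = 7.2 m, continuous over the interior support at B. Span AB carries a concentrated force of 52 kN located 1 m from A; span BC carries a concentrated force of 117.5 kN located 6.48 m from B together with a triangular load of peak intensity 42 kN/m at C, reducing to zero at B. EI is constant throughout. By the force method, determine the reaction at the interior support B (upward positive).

Take M_B as the redundant. Released structure: two simple spans AB and BC with a hinge at B.
Rotations at B on the released spans (each span's end-slope, ×1/EI):
  span AB: point load 52 at a = 1: Pab(L + a)/(6LEI) = 85.8/EI
  span BC: point load 117.5 at a = 6.48: Pab(L + b)/(6LEI) = 100.5/EI
  span BC: triangular load, peak 42: 7w₀L³/(360EI) = 304.8/EI
  relative rotation θ_0 = (85.8 + 405.3)/EI = 491.1/EI
A unit hogging moment at B produces rotation L₁/(3EI) + L₂/(3EI) = 5.733/EI.
Slope continuity at B: θ_0 = M_B·5.733/EI, so M_B = 491.1/5.733 = 85.66 kN·m (hogging).
Span AB, ΣM about A with M_B applied at B: R_B^{AB}·10 = 52 + 85.66, so R_B^{AB} = 13.77 kN and R_A = 52 − 13.77 = 38.23 kN.
Span BC, ΣM about C: R_B^{BC}·7.2 = 447.5 + 85.66, so R_B^{BC} = 74.05 kN and R_C = 268.7 − 74.05 = 194.7 kN.
R_B = 13.77 + 74.05 = 87.81 kN.

R_B = 87.81 kN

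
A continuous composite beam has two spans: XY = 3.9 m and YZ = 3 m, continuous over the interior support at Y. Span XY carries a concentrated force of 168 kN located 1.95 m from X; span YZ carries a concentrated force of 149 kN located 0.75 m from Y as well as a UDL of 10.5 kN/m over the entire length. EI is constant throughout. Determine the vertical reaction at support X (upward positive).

Insert a hinge at Y; M_Y is the redundant, and each span becomes simply supported.
Discontinuity in slope at Y on the released structure — sum the simple-span end rotations:
  span XY: point load 168 at a = 1.95: Pab(L + a)/(6LEI) = 159.7/EI
  span YZ: point load 149 at a = 0.75: Pab(L + b)/(6LEI) = 73.34/EI
  span YZ: UDL 10.5: wL³/(24EI) = 11.81/EI
  relative rotation θ_0 = (159.7 + 85.15)/EI = 244.9/EI
A unit hogging moment at Y produces rotation L₁/(3EI) + L₂/(3EI) = 2.3/EI.
Slope continuity at Y: θ_0 = M_Y·2.3/EI, so M_Y = 244.9/2.3 = 106.5 kN·m (hogging).
Span XY, ΣM about X with M_Y applied at Y: R_Y^{XY}·3.9 = 327.6 + 106.5, so R_Y^{XY} = 111.3 kN and R_X = 168 − 111.3 = 56.7 kN.

R_X = 56.7 kN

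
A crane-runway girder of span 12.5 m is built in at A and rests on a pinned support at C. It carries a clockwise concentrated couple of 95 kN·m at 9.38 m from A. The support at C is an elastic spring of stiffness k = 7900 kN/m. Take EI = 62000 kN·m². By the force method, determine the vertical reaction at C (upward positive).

Remove the prop at C; the released (primary) structure is a cantilever built in at A.
Free-end deflection of the primary structure under the applied loading (downward +):
  clockwise couple 95 at a = 9.38: M₀a(2L − a)/(2EI) = 6959/EI
Tip deflection under a unit load at C: L³/(3EI) = 651/EI.
With EI = 62000 kN·m²: δ_0 = 0.11225 m and δ_{CC} = 0.010501 m/kN.
Compatibility — the spring shortens by R_C/k under the reaction it provides: δ_0 − R_C·δ_{CC} = R_C/k. With 1/k = 0.000127 m/kN, R_C = δ_0 / (δ_{CC} + 1/k) = 0.11225 / (0.010501 + 0.000127) = 10.56 kN.

R_C = 10.56 kN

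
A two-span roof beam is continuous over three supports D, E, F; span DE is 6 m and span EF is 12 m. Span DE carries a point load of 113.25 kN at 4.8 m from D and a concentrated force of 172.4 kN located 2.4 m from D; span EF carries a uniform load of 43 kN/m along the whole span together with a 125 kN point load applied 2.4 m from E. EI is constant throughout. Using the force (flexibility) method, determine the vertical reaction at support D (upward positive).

R_D = 0.9996 kN

Release continuity at E by inserting a hinge; the redundant is the internal moment M_E. The primary structure is two simply-supported spans DE and EF.
Rotations at E on the released spans (each span's end-slope, ×1/EI):
  span DE: point load 113.25 at a = 4.8: Pab(L + a)/(6LEI) = 195.7/EI
  span DE: point load 172.4 at a = 2.4: Pab(L + a)/(6LEI) = 347.6/EI
  span EF: UDL 43: wL³/(24EI) = 3096/EI
  span EF: point load 125 at a = 2.4: Pab(L + b)/(6LEI) = 864/EI
  relative rotation θ_0 = (543.3 + 3960)/EI = 4503/EI
A unit hogging moment at E produces rotation L₁/(3EI) + L₂/(3EI) = 6/EI.
Compatibility: M_E·(L₁+L₂)/(3EI) = θ_0, giving M_E = 750.5 kN·m (hogging).
Span DE, ΣM about D with M_E applied at E: R_E^{DE}·6 = 957.4 + 750.5, so R_E^{DE} = 284.7 kN and R_D = 285.6 − 284.7 = 0.9996 kN.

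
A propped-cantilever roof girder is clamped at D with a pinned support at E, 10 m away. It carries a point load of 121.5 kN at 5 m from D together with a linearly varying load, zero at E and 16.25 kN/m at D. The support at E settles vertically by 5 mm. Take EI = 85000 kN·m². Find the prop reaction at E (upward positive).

Take the reaction at E as the redundant and release it; the primary structure is a cantilever fixed at D.
Downward deflection at the released point E due to the loads:
  point load 121.5 at a = 5: Pa²(3L − a)/(6EI) = 12656/EI
  triangular load, peak 16.25 at the fixed end: w₀L⁴/(30EI) = 5417/EI
  δ_0 = 18073/EI
Flexibility coefficient — unit upward force at E: δ_{EE} = L³/(3EI) = 333.3/EI.
With EI = 85000 kN·m²: δ_0 = 0.21262 m and δ_{EE} = 0.003922 m/kN.
Compatibility — the beam at E must follow the support down by 0.005 m: δ_0 − R_E·δ_{EE} = 0.005, so R_E = (0.21262 − 0.005)/0.003922 = 52.94 kN.

R_E = 52.94 kN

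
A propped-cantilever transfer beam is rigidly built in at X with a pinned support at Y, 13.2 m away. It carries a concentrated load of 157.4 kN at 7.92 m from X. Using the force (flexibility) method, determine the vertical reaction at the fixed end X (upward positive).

R_X = 89.4 kN

Release the roller at Y. Primary structure: cantilever fixed at X.
Primary-structure tip deflection at Y by superposition:
  point load 157.4 at a = 7.92: Pa²(3L − a)/(6EI) = 52130/EI
Tip deflection under a unit load at Y: L³/(3EI) = 766.7/EI.
Compatibility at Y: δ_0 − R_Y·δ_{YY} = 0, so R_Y = 52130/766.7 = 68 kN.
Vertical equilibrium: R_X = ΣP − R_Y = 157.4 − 68 = 89.4 kN.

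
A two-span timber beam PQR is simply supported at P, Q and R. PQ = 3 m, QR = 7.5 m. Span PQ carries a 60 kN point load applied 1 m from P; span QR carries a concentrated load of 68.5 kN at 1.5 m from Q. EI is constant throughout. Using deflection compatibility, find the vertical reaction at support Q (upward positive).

Insert a hinge at Q; M_Q is the redundant, and each span becomes simply supported.
Discontinuity in slope at Q on the released structure — sum the simple-span end rotations:
  span PQ: point load 60 at a = 1: Pab(L + a)/(6LEI) = 26.67/EI
  span QR: point load 68.5 at a = 1.5: Pab(L + b)/(6LEI) = 184.9/EI
  relative rotation θ_0 = (26.67 + 184.9)/EI = 211.6/EI
A unit hogging moment at Q produces rotation L₁/(3EI) + L₂/(3EI) = 3.5/EI.
Compatibility: M_Q·(L₁+L₂)/(3EI) = θ_0, giving M_Q = 60.46 kN·m (hogging).
Span PQ, ΣM about P with M_Q applied at Q: R_Q^{PQ}·3 = 60 + 60.46, so R_Q^{PQ} = 40.15 kN and R_P = 60 − 40.15 = 19.85 kN.
Span QR, ΣM about R: R_Q^{QR}·7.5 = 411 + 60.46, so R_Q^{QR} = 62.86 kN and R_R = 68.5 − 62.86 = 5.638 kN.
R_Q = 40.15 + 62.86 = 103 kN.

R_Q = 103 kN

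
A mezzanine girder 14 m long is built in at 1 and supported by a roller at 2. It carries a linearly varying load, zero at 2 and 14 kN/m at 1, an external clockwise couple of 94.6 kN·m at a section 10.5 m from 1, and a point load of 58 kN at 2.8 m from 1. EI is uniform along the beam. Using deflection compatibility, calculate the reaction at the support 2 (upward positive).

Choose R_2 as the redundant. The primary structure is the cantilever fixed at 1.
Primary-structure tip deflection at 2 by superposition:
  triangular load, peak 14 at the fixed end: w₀L⁴/(30EI) = 17927/EI
  clockwise couple 94.6 at a = 10.5: M₀a(2L − a)/(2EI) = 8691/EI
  point load 58 at a = 2.8: Pa²(3L − a)/(6EI) = 2971/EI
  δ_0 = 29590/EI
Tip deflection under a unit load at 2: L³/(3EI) = 914.7/EI.
The prop prevents deflection at 2: R_2 = δ_0/δ_{22} = 29590/914.7 = 32.35 kN.

R_2 = 32.35 kN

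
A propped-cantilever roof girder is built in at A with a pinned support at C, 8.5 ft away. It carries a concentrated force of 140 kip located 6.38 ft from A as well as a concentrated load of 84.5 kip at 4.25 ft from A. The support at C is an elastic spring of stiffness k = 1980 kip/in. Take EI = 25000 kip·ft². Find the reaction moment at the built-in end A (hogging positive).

M_A = 278.8 kip·ft

Take the reaction at C as the redundant and release it; the primary structure is a cantilever fixed at A.
Deflection at C on the released cantilever, summing each load's contribution:
  point load 140 at a = 6.38: Pa²(3L − a)/(6EI) = 18160/EI
  point load 84.5 at a = 4.25: Pa²(3L − a)/(6EI) = 5406/EI
  δ_0 = 23565/EI
Tip deflection under a unit load at C: L³/(3EI) = 204.7/EI.
With EI = 25000 kip·ft²: δ_0 = 0.94261 ft and δ_{CC} = 0.008188 ft/kip.
Compatibility — the spring shortens by R_C/k under the reaction it provides: δ_0 − R_C·δ_{CC} = R_C/k. With 1/k = 1/(1980×12) ft/kip = 0.000042 ft/kip, R_C = δ_0 / (δ_{CC} + 1/k) = 0.94261 / (0.008188 + 0.000042) = 114.5 kip.
Moment equilibrium about A: M_A = Σ(load moments about A) − R_C·L = 1252 − 114.5×8.5 = 278.8 kip·ft.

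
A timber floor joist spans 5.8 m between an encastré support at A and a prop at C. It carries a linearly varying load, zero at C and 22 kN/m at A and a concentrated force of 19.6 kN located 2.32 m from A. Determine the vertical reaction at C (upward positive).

Release the roller at C. Primary structure: cantilever fixed at A.
Deflection at C on the released cantilever, summing each load's contribution:
  triangular load, peak 22 at the fixed end: w₀L⁴/(30EI) = 829.9/EI
  point load 19.6 at a = 2.32: Pa²(3L − a)/(6EI) = 265.1/EI
  δ_0 = 1095/EI
Tip deflection under a unit load at C: L³/(3EI) = 65.04/EI.
Compatibility at C: δ_0 − R_C·δ_{CC} = 0, so R_C = 1095/65.04 = 16.84 kN.

R_C = 16.84 kN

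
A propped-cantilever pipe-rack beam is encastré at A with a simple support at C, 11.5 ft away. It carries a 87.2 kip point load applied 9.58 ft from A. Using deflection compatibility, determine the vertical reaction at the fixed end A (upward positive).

R_A = 21.64 kip

Choose R_C as the redundant. The primary structure is the cantilever fixed at A.
Primary-structure tip deflection at C by superposition:
  point load 87.2 at a = 9.58: Pa²(3L − a)/(6EI) = 33239/EI
Tip deflection under a unit load at C: L³/(3EI) = 507/EI.
Compatibility at C: δ_0 − R_C·δ_{CC} = 0, so R_C = 33239/507 = 65.56 kip.
Vertical equilibrium: R_A = ΣP − R_C = 87.2 − 65.56 = 21.64 kip.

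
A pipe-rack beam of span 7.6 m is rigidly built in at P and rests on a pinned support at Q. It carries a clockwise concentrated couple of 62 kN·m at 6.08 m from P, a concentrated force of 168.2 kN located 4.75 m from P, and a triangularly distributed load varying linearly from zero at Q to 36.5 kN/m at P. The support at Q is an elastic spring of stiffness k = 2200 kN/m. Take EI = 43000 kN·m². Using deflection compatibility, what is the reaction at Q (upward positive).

Choose R_Q as the redundant. The primary structure is the cantilever fixed at P.
Downward deflection at the released point Q due to the loads:
  clockwise couple 62 at a = 6.08: M₀a(2L − a)/(2EI) = 1719/EI
  point load 168.2 at a = 4.75: Pa²(3L − a)/(6EI) = 11417/EI
  triangular load, peak 36.5 at the fixed end: w₀L⁴/(30EI) = 4059/EI
  δ_0 = 17195/EI
Flexibility coefficient — unit upward force at Q: δ_{QQ} = L³/(3EI) = 146.3/EI.
With EI = 43000 kN·m²: δ_0 = 0.39988 m and δ_{QQ} = 0.003403 m/kN.
Compatibility — the spring shortens by R_Q/k under the reaction it provides: δ_0 − R_Q·δ_{QQ} = R_Q/k. With 1/k = 0.000455 m/kN, R_Q = δ_0 / (δ_{QQ} + 1/k) = 0.39988 / (0.003403 + 0.000455) = 103.7 kN.

R_Q = 103.7 kN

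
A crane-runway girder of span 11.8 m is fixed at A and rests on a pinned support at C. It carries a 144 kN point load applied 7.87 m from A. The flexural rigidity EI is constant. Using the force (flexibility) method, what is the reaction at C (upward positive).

R_C = 74.72 kN

Choose R_C as the redundant. The primary structure is the cantilever fixed at A.
Free-end deflection of the primary structure under the applied loading (downward +):
  point load 144 at a = 7.87: Pa²(3L − a)/(6EI) = 40923/EI
Flexibility coefficient — unit upward force at C: δ_{CC} = L³/(3EI) = 547.7/EI.
The prop prevents deflection at C: R_C = δ_0/δ_{CC} = 40923/547.7 = 74.72 kN.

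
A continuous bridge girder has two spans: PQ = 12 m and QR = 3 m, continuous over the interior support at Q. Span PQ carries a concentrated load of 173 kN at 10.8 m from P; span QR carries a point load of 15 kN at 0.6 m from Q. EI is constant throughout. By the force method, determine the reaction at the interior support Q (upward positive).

Release continuity at Q by inserting a hinge; the redundant is the internal moment M_Q. The primary structure is two simply-supported spans PQ and QR.
End slopes at the hinge Q, treating each span as simply supported:
  span PQ: point load 173 at a = 10.8: Pab(L + a)/(6LEI) = 710/EI
  span QR: point load 15 at a = 0.6: Pab(L + b)/(6LEI) = 6.48/EI
  relative rotation θ_0 = (710 + 6.48)/EI = 716.5/EI
A unit hogging moment at Q produces rotation L₁/(3EI) + L₂/(3EI) = 5/EI.
Compatibility: M_Q·(L₁+L₂)/(3EI) = θ_0, giving M_Q = 143.3 kN·m (hogging).
Span PQ, ΣM about P with M_Q applied at Q: R_Q^{PQ}·12 = 1868 + 143.3, so R_Q^{PQ} = 167.6 kN and R_P = 173 − 167.6 = 5.359 kN.
Span QR, ΣM about R: R_Q^{QR}·3 = 36 + 143.3, so R_Q^{QR} = 59.76 kN and R_R = 15 − 59.76 = -44.76 kN.
R_Q = 167.6 + 59.76 = 227.4 kN.

R_Q = 227.4 kN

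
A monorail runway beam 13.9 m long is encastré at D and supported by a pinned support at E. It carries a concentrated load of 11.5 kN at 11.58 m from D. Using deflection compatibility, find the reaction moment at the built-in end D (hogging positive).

M_D = 12.97 kN·m

Take the reaction at E as the redundant and release it; the primary structure is a cantilever fixed at D.
Free-end deflection of the primary structure under the applied loading (downward +):
  point load 11.5 at a = 11.58: Pa²(3L − a)/(6EI) = 7741/EI
Tip deflection under a unit load at E: L³/(3EI) = 895.2/EI.
The prop prevents deflection at E: R_E = δ_0/δ_{EE} = 7741/895.2 = 8.648 kN.
Moment equilibrium about D: M_D = Σ(load moments about D) − R_E·L = 133.2 − 8.648×13.9 = 12.97 kN·m.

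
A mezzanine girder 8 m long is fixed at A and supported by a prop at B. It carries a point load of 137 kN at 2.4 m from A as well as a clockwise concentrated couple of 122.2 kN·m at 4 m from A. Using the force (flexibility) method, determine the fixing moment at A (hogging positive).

M_A = 180.4 kN·m

Choose R_B as the redundant. The primary structure is the cantilever fixed at A.
Downward deflection at the released point B due to the loads:
  point load 137 at a = 2.4: Pa²(3L − a)/(6EI) = 2841/EI
  clockwise couple 122.2 at a = 4: M₀a(2L − a)/(2EI) = 2933/EI
  δ_0 = 5774/EI
Tip deflection under a unit load at B: L³/(3EI) = 170.7/EI.
Compatibility at B: δ_0 − R_B·δ_{BB} = 0, so R_B = 5774/170.7 = 33.83 kN.
Moment equilibrium about A: M_A = Σ(load moments about A) − R_B·L = 451 − 33.83×8 = 180.4 kN·m.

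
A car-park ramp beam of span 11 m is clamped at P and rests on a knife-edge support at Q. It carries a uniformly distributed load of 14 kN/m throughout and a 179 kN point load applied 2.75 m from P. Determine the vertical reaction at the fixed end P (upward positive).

Remove the prop at Q; the released (primary) structure is a cantilever built in at P.
Deflection at Q on the released cantilever, summing each load's contribution:
  UDL 14: wL⁴/(8EI) = 25622/EI
  point load 179 at a = 2.75: Pa²(3L − a)/(6EI) = 6825/EI
  δ_0 = 32447/EI
Flexibility coefficient — unit upward force at Q: δ_{QQ} = L³/(3EI) = 443.7/EI.
The prop prevents deflection at Q: R_Q = δ_0/δ_{QQ} = 32447/443.7 = 73.13 kN.
Vertical equilibrium: R_P = ΣP − R_Q = 333 − 73.13 = 259.9 kN.

R_P = 259.9 kN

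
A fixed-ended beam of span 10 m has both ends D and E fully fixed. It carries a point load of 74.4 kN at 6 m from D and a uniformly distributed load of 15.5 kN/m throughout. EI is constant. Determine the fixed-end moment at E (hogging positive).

M_E = 236.3 kN·m

Take the two fixed-end moments M_D, M_E as redundants; the released structure is the simple span DE.
Simple-span end rotations at D and E under the given loads:
  at D: point load 74.4 at a = 6: Pab(L + b)/(6LEI) = 416.6/EI
  at E: point load 74.4 at a = 6: Pab(L + a)/(6LEI) = 476.2/EI
  at D: UDL 15.5: wL³/(24EI) = 645.8/EI
  at E: UDL 15.5: wL³/(24EI) = 645.8/EI
  θ_D0 = 1062/EI,  θ_E0 = 1122/EI
Flexibility coefficients: a unit moment at one end gives L/(3EI) there and L/(6EI) at the far end, so f₁₁ = f₂₂ = 3.333/EI and f₁₂ = f₂₁ = 1.667/EI.
Compatibility — zero rotation at each built-in end:
  3.333 M_D + 1.667 M_E = 1062
  1.667 M_D + 3.333 M_E = 1122
Solving the pair gives M_D = 200.6 kN·m and M_E = 236.3 kN·m (hogging).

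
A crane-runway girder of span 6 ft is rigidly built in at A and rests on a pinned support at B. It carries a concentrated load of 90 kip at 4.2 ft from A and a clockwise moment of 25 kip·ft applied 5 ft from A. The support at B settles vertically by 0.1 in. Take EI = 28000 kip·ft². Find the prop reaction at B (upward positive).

Release the roller at B. Primary structure: cantilever fixed at A.
Downward deflection at the released point B due to the loads:
  point load 90 at a = 4.2: Pa²(3L − a)/(6EI) = 3651/EI
  clockwise couple 25 at a = 5: M₀a(2L − a)/(2EI) = 437.5/EI
  δ_0 = 4089/EI
Tip deflection under a unit load at B: L³/(3EI) = 72/EI.
With EI = 28000 kip·ft²: δ_0 = 0.14603 ft and δ_{BB} = 0.002571 ft/kip.
Compatibility — the beam at B must follow the support down by 0.008333 ft: δ_0 − R_B·δ_{BB} = 0.008333, so R_B = (0.14603 − 0.008333)/0.002571 = 53.55 kip.

R_B = 53.55 kip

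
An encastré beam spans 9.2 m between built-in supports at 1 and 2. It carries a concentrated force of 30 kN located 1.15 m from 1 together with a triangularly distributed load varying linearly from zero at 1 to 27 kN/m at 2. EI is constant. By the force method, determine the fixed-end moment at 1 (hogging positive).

Take the two fixed-end moments M_1, M_2 as redundants; the released structure is the simple span 12.
Simple-span end rotations at 1 and 2 under the given loads:
  at 1: point load 30 at a = 1.15: Pab(L + b)/(6LEI) = 86.79/EI
  at 2: point load 30 at a = 1.15: Pab(L + a)/(6LEI) = 52.07/EI
  at 1: triangular load, peak 27: 7w₀L³/(360EI) = 408.8/EI
  at 2: triangular load, peak 27: w₀L³/(45EI) = 467.2/EI
  θ_10 = 495.6/EI,  θ_20 = 519.3/EI
Flexibility coefficients: a unit moment at one end gives L/(3EI) there and L/(6EI) at the far end, so f₁₁ = f₂₂ = 3.067/EI and f₁₂ = f₂₁ = 1.533/EI.
Compatibility — zero rotation at each built-in end:
  3.067 M_1 + 1.533 M_2 = 495.6
  1.533 M_1 + 3.067 M_2 = 519.3
Solving the pair gives M_1 = 102.6 kN·m and M_2 = 118 kN·m (hogging).

M_1 = 102.6 kN·m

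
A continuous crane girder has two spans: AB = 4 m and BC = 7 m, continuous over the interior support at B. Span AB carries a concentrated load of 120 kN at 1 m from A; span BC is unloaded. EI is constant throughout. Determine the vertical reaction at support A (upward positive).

Insert a hinge at B; M_B is the redundant, and each span becomes simply supported.
Discontinuity in slope at B on the released structure — sum the simple-span end rotations:
  span AB: point load 120 at a = 1: Pab(L + a)/(6LEI) = 75/EI
  relative rotation θ_0 = (75 + 0)/EI = 75/EI
A unit hogging moment at B produces rotation L₁/(3EI) + L₂/(3EI) = 3.667/EI.
Slope continuity at B: θ_0 = M_B·3.667/EI, so M_B = 75/3.667 = 20.45 kN·m (hogging).
Span AB, ΣM about A with M_B applied at B: R_B^{AB}·4 = 120 + 20.45, so R_B^{AB} = 35.11 kN and R_A = 120 − 35.11 = 84.89 kN.

R_A = 84.89 kN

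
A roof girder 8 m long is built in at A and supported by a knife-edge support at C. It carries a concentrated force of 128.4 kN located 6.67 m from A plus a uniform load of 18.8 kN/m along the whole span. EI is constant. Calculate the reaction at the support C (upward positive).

R_C = 153.1 kN

Take the reaction at C as the redundant and release it; the primary structure is a cantilever fixed at A.
Primary-structure tip deflection at C by superposition:
  point load 128.4 at a = 6.67: Pa²(3L − a)/(6EI) = 16499/EI
  UDL 18.8: wL⁴/(8EI) = 9626/EI
  δ_0 = 26125/EI
Flexibility coefficient — unit upward force at C: δ_{CC} = L³/(3EI) = 170.7/EI.
The prop prevents deflection at C: R_C = δ_0/δ_{CC} = 26125/170.7 = 153.1 kN.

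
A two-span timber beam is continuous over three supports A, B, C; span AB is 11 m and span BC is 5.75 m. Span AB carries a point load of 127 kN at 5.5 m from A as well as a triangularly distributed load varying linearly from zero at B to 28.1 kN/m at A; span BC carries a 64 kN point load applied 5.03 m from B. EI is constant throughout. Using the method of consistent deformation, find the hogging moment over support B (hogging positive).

Insert a hinge at B; M_B is the redundant, and each span becomes simply supported.
Discontinuity in slope at B on the released structure — sum the simple-span end rotations:
  span AB: point load 127 at a = 5.5: Pab(L + a)/(6LEI) = 960.4/EI
  span AB: triangular load, peak 28.1: 7w₀L³/(360EI) = 727.2/EI
  span BC: point load 64 at a = 5.03: Pab(L + b)/(6LEI) = 43.47/EI
  relative rotation θ_0 = (1688 + 43.47)/EI = 1731/EI
A unit hogging moment at B produces rotation L₁/(3EI) + L₂/(3EI) = 5.583/EI.
Slope continuity at B: θ_0 = M_B·5.583/EI, so M_B = 1731/5.583 = 310.1 kN·m (hogging).

M_B = 310.1 kN·m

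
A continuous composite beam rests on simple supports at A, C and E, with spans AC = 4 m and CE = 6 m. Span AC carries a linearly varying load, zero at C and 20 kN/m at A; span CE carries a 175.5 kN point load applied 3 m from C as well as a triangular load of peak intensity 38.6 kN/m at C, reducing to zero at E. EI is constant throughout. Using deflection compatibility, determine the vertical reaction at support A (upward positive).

R_A = -18.71 kN

Release continuity at C by inserting a hinge; the redundant is the internal moment M_C. The primary structure is two simply-supported spans AC and CE.
Rotations at C on the released spans (each span's end-slope, ×1/EI):
  span AC: triangular load, peak 20: 7w₀L³/(360EI) = 24.89/EI
  span CE: point load 175.5 at a = 3: Pab(L + b)/(6LEI) = 394.9/EI
  span CE: triangular load, peak 38.6: w₀L³/(45EI) = 185.3/EI
  relative rotation θ_0 = (24.89 + 580.2)/EI = 605/EI
A unit hogging moment at C produces rotation L₁/(3EI) + L₂/(3EI) = 3.333/EI.
Compatibility: M_C·(L₁+L₂)/(3EI) = θ_0, giving M_C = 181.5 kN·m (hogging).
Span AC, ΣM about A with M_C applied at C: R_C^{AC}·4 = 53.33 + 181.5, so R_C^{AC} = 58.71 kN and R_A = 40 − 58.71 = -18.71 kN.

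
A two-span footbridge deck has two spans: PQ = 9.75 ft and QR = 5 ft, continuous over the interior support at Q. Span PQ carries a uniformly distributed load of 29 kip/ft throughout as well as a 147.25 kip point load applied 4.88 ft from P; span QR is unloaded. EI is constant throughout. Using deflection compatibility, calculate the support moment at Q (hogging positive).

Release continuity at Q by inserting a hinge; the redundant is the internal moment M_Q. The primary structure is two simply-supported spans PQ and QR.
Discontinuity in slope at Q on the released structure — sum the simple-span end rotations:
  span PQ: UDL 29: wL³/(24EI) = 1120/EI
  span PQ: point load 147.25 at a = 4.88: Pab(L + a)/(6LEI) = 875.2/EI
  relative rotation θ_0 = (1995 + 0)/EI = 1995/EI
A unit hogging moment at Q produces rotation L₁/(3EI) + L₂/(3EI) = 4.917/EI.
Compatibility: M_Q·(L₁+L₂)/(3EI) = θ_0, giving M_Q = 405.8 kip·ft (hogging).

M_Q = 405.8 kip·ft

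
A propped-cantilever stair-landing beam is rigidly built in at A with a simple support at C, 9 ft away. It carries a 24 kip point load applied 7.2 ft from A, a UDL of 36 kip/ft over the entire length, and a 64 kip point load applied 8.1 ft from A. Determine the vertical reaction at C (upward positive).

Remove the prop at C; the released (primary) structure is a cantilever built in at A.
Deflection at C on the released cantilever, summing each load's contribution:
  point load 24 at a = 7.2: Pa²(3L − a)/(6EI) = 4106/EI
  UDL 36: wL⁴/(8EI) = 29524/EI
  point load 64 at a = 8.1: Pa²(3L − a)/(6EI) = 13227/EI
  δ_0 = 46857/EI
Tip deflection under a unit load at C: L³/(3EI) = 243/EI.
The prop prevents deflection at C: R_C = δ_0/δ_{CC} = 46857/243 = 192.8 kip.

R_C = 192.8 kip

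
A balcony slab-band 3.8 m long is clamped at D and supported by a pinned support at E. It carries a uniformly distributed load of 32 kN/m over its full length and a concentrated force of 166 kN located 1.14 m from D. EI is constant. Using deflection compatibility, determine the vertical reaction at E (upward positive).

Take the reaction at E as the redundant and release it; the primary structure is a cantilever fixed at D.
Downward deflection at the released point E due to the loads:
  UDL 32: wL⁴/(8EI) = 834.1/EI
  point load 166 at a = 1.14: Pa²(3L − a)/(6EI) = 368.9/EI
  δ_0 = 1203/EI
Tip deflection under a unit load at E: L³/(3EI) = 18.29/EI.
Compatibility at E: δ_0 − R_E·δ_{EE} = 0, so R_E = 1203/18.29 = 65.77 kN.

R_E = 65.77 kN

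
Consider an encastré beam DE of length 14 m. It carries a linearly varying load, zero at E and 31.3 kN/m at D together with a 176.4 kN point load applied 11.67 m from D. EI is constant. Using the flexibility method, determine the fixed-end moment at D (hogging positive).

Release both end moments; the primary structure is a simply-supported span DE with redundants M_D and M_E.
Simple-span end rotations at D and E under the given loads:
  at D: triangular load, peak 31.3: w₀L³/(45EI) = 1909/EI
  at E: triangular load, peak 31.3: 7w₀L³/(360EI) = 1670/EI
  at D: point load 176.4 at a = 11.67: Pab(L + b)/(6LEI) = 932.5/EI
  at E: point load 176.4 at a = 11.67: Pab(L + a)/(6LEI) = 1466/EI
  θ_D0 = 2841/EI,  θ_E0 = 3136/EI
Flexibility coefficients: a unit moment at one end gives L/(3EI) there and L/(6EI) at the far end, so f₁₁ = f₂₂ = 4.667/EI and f₁₂ = f₂₁ = 2.333/EI.
Compatibility — zero rotation at each built-in end:
  4.667 M_D + 2.333 M_E = 2841
  2.333 M_D + 4.667 M_E = 3136
Solving the pair gives M_D = 363.8 kN·m and M_E = 490.1 kN·m (hogging).

M_D = 363.8 kN·m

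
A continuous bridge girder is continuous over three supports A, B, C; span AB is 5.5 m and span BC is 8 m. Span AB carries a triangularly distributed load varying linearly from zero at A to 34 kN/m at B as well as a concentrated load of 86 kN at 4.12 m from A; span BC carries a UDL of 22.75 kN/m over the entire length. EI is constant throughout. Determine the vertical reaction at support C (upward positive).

R_C = 70.07 kN

Insert a hinge at B; M_B is the redundant, and each span becomes simply supported.
Rotations at B on the released spans (each span's end-slope, ×1/EI):
  span AB: triangular load, peak 34: w₀L³/(45EI) = 125.7/EI
  span AB: point load 86 at a = 4.12: Pab(L + a)/(6LEI) = 142.5/EI
  span BC: UDL 22.75: wL³/(24EI) = 485.3/EI
  relative rotation θ_0 = (268.2 + 485.3)/EI = 753.6/EI
A unit hogging moment at B produces rotation L₁/(3EI) + L₂/(3EI) = 4.5/EI.
Slope continuity at B: θ_0 = M_B·4.5/EI, so M_B = 753.6/4.5 = 167.5 kN·m (hogging).
Span BC, ΣM about C: R_B^{BC}·8 = 728 + 167.5, so R_B^{BC} = 111.9 kN and R_C = 182 − 111.9 = 70.07 kN.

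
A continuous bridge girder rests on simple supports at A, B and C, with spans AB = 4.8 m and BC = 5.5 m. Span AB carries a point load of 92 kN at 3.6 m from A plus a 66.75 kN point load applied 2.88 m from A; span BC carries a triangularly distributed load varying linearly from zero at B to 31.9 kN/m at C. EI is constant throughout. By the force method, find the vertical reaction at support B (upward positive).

R_B = 174.4 kN

Release continuity at B by inserting a hinge; the redundant is the internal moment M_B. The primary structure is two simply-supported spans AB and BC.
Discontinuity in slope at B on the released structure — sum the simple-span end rotations:
  span AB: point load 92 at a = 3.6: Pab(L + a)/(6LEI) = 115.9/EI
  span AB: point load 66.75 at a = 2.88: Pab(L + a)/(6LEI) = 98.43/EI
  span BC: triangular load, peak 31.9: 7w₀L³/(360EI) = 103.2/EI
  relative rotation θ_0 = (214.3 + 103.2)/EI = 317.5/EI
A unit hogging moment at B produces rotation L₁/(3EI) + L₂/(3EI) = 3.433/EI.
Slope continuity at B: θ_0 = M_B·3.433/EI, so M_B = 317.5/3.433 = 92.49 kN·m (hogging).
Span AB, ΣM about A with M_B applied at B: R_B^{AB}·4.8 = 523.4 + 92.49, so R_B^{AB} = 128.3 kN and R_A = 158.8 − 128.3 = 30.43 kN.
Span BC, ΣM about C: R_B^{BC}·5.5 = 160.8 + 92.49, so R_B^{BC} = 46.06 kN and R_C = 87.72 − 46.06 = 41.67 kN.
R_B = 128.3 + 46.06 = 174.4 kN.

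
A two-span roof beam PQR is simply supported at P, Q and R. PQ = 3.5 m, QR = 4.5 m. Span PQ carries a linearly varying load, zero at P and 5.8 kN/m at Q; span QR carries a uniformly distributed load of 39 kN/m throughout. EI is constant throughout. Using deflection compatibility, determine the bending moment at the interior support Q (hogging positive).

M_Q = 57.6 kN·m

Insert a hinge at Q; M_Q is the redundant, and each span becomes simply supported.
Rotations at Q on the released spans (each span's end-slope, ×1/EI):
  span PQ: triangular load, peak 5.8: w₀L³/(45EI) = 5.526/EI
  span QR: UDL 39: wL³/(24EI) = 148.1/EI
  relative rotation θ_0 = (5.526 + 148.1)/EI = 153.6/EI
A unit hogging moment at Q produces rotation L₁/(3EI) + L₂/(3EI) = 2.667/EI.
Compatibility: M_Q·(L₁+L₂)/(3EI) = θ_0, giving M_Q = 57.6 kN·m (hogging).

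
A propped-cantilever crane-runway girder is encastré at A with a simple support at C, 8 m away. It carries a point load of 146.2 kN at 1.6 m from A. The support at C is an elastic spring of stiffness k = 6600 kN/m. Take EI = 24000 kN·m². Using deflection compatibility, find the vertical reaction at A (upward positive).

R_A = 138.2 kN

Take the reaction at C as the redundant and release it; the primary structure is a cantilever fixed at A.
Free-end deflection of the primary structure under the applied loading (downward +):
  point load 146.2 at a = 1.6: Pa²(3L − a)/(6EI) = 1397/EI
Tip deflection under a unit load at C: L³/(3EI) = 170.7/EI.
With EI = 24000 kN·m²: δ_0 = 0.05822 m and δ_{CC} = 0.007111 m/kN.
Compatibility — the spring shortens by R_C/k under the reaction it provides: δ_0 − R_C·δ_{CC} = R_C/k. With 1/k = 0.000152 m/kN, R_C = δ_0 / (δ_{CC} + 1/k) = 0.05822 / (0.007111 + 0.000152) = 8.016 kN.
Vertical equilibrium: R_A = ΣP − R_C = 146.2 − 8.016 = 138.2 kN.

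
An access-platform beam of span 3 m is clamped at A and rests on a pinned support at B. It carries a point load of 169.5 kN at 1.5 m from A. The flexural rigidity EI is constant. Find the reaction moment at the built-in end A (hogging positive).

Release the roller at B. Primary structure: cantilever fixed at A.
Primary-structure tip deflection at B by superposition:
  point load 169.5 at a = 1.5: Pa²(3L − a)/(6EI) = 476.7/EI
Tip deflection under a unit load at B: L³/(3EI) = 9/EI.
The prop prevents deflection at B: R_B = δ_0/δ_{BB} = 476.7/9 = 52.97 kN.
Moment equilibrium about A: M_A = Σ(load moments about A) − R_B·L = 254.2 − 52.97×3 = 95.34 kN·m.

M_A = 95.34 kN·m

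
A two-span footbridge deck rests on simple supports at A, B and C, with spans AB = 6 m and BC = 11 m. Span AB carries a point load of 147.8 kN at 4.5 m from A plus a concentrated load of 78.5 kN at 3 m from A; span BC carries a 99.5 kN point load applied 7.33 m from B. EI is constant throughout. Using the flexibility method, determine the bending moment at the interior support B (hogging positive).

M_B = 187.5 kN·m

Take M_B as the redundant. Released structure: two simple spans AB and BC with a hinge at B.
Rotations at B on the released spans (each span's end-slope, ×1/EI):
  span AB: point load 147.8 at a = 4.5: Pab(L + a)/(6LEI) = 291/EI
  span AB: point load 78.5 at a = 3: Pab(L + a)/(6LEI) = 176.6/EI
  span BC: point load 99.5 at a = 7.33: Pab(L + b)/(6LEI) = 594.9/EI
  relative rotation θ_0 = (467.6 + 594.9)/EI = 1063/EI
A unit hogging moment at B produces rotation L₁/(3EI) + L₂/(3EI) = 5.667/EI.
Slope continuity at B: θ_0 = M_B·5.667/EI, so M_B = 1063/5.667 = 187.5 kN·m (hogging).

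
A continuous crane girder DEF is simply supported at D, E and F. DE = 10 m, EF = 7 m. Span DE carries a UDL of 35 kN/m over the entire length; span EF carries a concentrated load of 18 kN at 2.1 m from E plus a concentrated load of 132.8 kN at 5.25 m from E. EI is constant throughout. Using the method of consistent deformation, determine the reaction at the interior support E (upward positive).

R_E = 296.4 kN

Release continuity at E by inserting a hinge; the redundant is the internal moment M_E. The primary structure is two simply-supported spans DE and EF.
Discontinuity in slope at E on the released structure — sum the simple-span end rotations:
  span DE: UDL 35: wL³/(24EI) = 1458/EI
  span EF: point load 18 at a = 2.1: Pab(L + b)/(6LEI) = 52.48/EI
  span EF: point load 132.8 at a = 5.25: Pab(L + b)/(6LEI) = 254.2/EI
  relative rotation θ_0 = (1458 + 306.7)/EI = 1765/EI
A unit hogging moment at E produces rotation L₁/(3EI) + L₂/(3EI) = 5.667/EI.
Slope continuity at E: θ_0 = M_E·5.667/EI, so M_E = 1765/5.667 = 311.5 kN·m (hogging).
Span DE, ΣM about D with M_E applied at E: R_E^{DE}·10 = 1750 + 311.5, so R_E^{DE} = 206.1 kN and R_D = 350 − 206.1 = 143.9 kN.
Span EF, ΣM about F: R_E^{EF}·7 = 320.6 + 311.5, so R_E^{EF} = 90.3 kN and R_F = 150.8 − 90.3 = 60.5 kN.
R_E = 206.1 + 90.3 = 296.4 kN.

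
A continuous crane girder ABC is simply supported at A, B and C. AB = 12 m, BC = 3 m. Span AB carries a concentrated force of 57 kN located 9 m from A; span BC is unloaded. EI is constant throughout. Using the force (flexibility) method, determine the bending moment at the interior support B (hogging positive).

Take M_B as the redundant. Released structure: two simple spans AB and BC with a hinge at B.
End slopes at the hinge B, treating each span as simply supported:
  span AB: point load 57 at a = 9: Pab(L + a)/(6LEI) = 448.9/EI
  relative rotation θ_0 = (448.9 + 0)/EI = 448.9/EI
A unit hogging moment at B produces rotation L₁/(3EI) + L₂/(3EI) = 5/EI.
Slope continuity at B: θ_0 = M_B·5/EI, so M_B = 448.9/5 = 89.78 kN·m (hogging).

M_B = 89.78 kN·m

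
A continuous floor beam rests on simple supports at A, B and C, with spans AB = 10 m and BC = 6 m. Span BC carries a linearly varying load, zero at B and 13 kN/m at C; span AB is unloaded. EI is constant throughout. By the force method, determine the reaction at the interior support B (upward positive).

Insert a hinge at B; M_B is the redundant, and each span becomes simply supported.
Discontinuity in slope at B on the released structure — sum the simple-span end rotations:
  span BC: triangular load, peak 13: 7w₀L³/(360EI) = 54.6/EI
  relative rotation θ_0 = (0 + 54.6)/EI = 54.6/EI
A unit hogging moment at B produces rotation L₁/(3EI) + L₂/(3EI) = 5.333/EI.
Slope continuity at B: θ_0 = M_B·5.333/EI, so M_B = 54.6/5.333 = 10.24 kN·m (hogging).
Span AB, ΣM about A with M_B applied at B: R_B^{AB}·10 = 0 + 10.24, so R_B^{AB} = 1.024 kN and R_A = 0 − 1.024 = -1.024 kN.
Span BC, ΣM about C: R_B^{BC}·6 = 78 + 10.24, so R_B^{BC} = 14.71 kN and R_C = 39 − 14.71 = 24.29 kN.
R_B = 1.024 + 14.71 = 15.73 kN.

R_B = 15.73 kN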